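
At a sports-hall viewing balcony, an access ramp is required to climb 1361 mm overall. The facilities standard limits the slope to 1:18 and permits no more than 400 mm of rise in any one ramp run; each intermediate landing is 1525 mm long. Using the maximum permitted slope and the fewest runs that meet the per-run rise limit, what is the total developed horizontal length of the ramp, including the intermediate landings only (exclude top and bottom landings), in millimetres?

At most 400 each: 1361/400 = 3.40, giving 4 ramp runs. That means 3 intermediate landings.
Horizontal run for 1361 mm of rise at 1:18 is 1361 × 18 = 24498 mm.
3 intermediate landings contribute 3 × 1525 = 4575 mm.
Developed length = 24498 + 4575 = 29073 mm.

29073 mm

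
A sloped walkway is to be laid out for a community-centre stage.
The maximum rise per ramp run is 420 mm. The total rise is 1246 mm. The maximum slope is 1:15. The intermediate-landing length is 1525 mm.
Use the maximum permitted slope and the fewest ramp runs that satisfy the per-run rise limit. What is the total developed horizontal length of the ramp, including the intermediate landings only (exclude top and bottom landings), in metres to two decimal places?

21.74 m

1246 / 420 = 2.967 → round up to 3 ramp runs. That means 2 intermediate landings.
Horizontal run for 1246 mm of rise at 1:15 is 1246 × 15 = 18690 mm.
2 intermediate landings contribute 2 × 1525 = 3050 mm.
Developed length = 18690 + 3050 = 21740 mm.
= 21.74 m.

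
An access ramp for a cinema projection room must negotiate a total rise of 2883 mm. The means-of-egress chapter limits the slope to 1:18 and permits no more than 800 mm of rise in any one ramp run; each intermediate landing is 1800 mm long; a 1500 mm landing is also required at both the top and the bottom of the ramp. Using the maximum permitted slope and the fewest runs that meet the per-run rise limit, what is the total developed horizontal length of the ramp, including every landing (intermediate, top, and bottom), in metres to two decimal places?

60.29 m

⌈2883/800⌉ = 4 ramp runs. That means 3 intermediate landings.
Horizontal run for 2883 mm of rise at 1:18 is 2883 × 18 = 51894 mm.
Intermediate landings: 3 × 1800 = 5400 mm.
Top and bottom landings: 2 × 1500 = 3000 mm.
Total = 51894 + 5400 + 3000 = 60294 mm.
= 60.29 m.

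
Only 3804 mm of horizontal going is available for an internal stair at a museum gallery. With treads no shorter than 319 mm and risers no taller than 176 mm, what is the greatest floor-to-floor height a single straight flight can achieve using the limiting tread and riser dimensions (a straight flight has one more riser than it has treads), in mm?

3804 / 319 = 11.92, so 11 treads fit.
Risers = treads + 1 = 12.
Maximum height = 12 × 176 = 2112 mm.

2112 mm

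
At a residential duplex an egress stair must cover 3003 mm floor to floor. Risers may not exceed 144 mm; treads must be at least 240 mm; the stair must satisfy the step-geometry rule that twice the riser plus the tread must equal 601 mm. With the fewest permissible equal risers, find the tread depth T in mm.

315 mm

⌈3003/144⌉ = 21 risers.
Riser R = 3003 / 21 = 143 mm, within the 144 mm limit.
T = 601 − 2·143 = 315 mm, which satisfies the 240 mm minimum.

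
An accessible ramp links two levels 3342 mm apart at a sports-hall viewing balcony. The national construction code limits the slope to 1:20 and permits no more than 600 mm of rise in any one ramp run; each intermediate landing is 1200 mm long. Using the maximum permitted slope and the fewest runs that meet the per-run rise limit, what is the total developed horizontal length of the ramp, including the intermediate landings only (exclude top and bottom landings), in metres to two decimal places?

⌈3342/600⌉ = 6 ramp runs. That means 5 intermediate landings.
Ramp run (horizontal) at 1:20: 3342 × 20 = 66840 mm.
Intermediate landings: 5 × 1200 = 6000 mm.
Total developed length = 66840 + 6000 = 72840 mm.
= 72.84 m.

72.84 m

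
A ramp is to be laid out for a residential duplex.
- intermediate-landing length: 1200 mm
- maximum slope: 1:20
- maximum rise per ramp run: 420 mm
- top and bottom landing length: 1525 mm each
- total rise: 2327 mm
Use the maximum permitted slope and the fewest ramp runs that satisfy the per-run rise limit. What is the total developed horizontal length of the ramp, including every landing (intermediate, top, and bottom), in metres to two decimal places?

At most 420 each: 2327/420 = 5.54, giving 6 ramp runs. That means 5 intermediate landings.
Ramp run (horizontal) at 1:20: 2327 × 20 = 46540 mm.
5 intermediate landings contribute 5 × 1200 = 6000 mm.
Top and bottom landings: 2 × 1525 = 3050 mm.
Total = 46540 + 6000 + 3050 = 55590 mm.
= 55.59 m.

55.59 m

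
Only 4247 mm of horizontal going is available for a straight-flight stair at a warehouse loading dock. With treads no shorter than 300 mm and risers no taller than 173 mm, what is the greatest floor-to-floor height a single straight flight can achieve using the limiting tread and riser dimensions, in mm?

4247 / 300 = 14.16, so 14 treads fit.
Risers = treads + 1 = 15.
Maximum height = 15 × 173 = 2595 mm.

2595 mm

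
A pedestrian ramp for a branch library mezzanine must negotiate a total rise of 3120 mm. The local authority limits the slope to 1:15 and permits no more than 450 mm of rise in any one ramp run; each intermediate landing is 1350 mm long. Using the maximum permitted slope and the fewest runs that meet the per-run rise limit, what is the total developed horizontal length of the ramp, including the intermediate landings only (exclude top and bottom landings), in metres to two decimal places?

54.90 m

3120 / 450 = 6.93, so 7 ramp runs are needed. That means 6 intermediate landings.
Horizontal run for 3120 mm of rise at 1:15 is 3120 × 15 = 46800 mm.
Intermediate landings: 6 × 1350 = 8100 mm.
Total developed length = 46800 + 8100 = 54900 mm.
= 54.90 m.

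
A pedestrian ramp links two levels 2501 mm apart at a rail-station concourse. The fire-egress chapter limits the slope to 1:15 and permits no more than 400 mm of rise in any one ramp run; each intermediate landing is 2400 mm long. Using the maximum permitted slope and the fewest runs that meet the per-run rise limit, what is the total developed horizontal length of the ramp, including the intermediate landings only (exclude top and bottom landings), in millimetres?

51915 mm

2501 / 400 = 6.253 → round up to 7 ramp runs. That means 6 intermediate landings.
Ramp run (horizontal) at 1:15: 2501 × 15 = 37515 mm.
6 intermediate landings contribute 6 × 2400 = 14400 mm.
Developed length = 37515 + 14400 = 51915 mm.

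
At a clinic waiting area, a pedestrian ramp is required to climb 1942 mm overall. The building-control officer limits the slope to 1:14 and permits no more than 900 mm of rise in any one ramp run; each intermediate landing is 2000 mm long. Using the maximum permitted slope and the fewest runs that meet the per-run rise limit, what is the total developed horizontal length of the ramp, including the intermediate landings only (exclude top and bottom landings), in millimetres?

31188 mm

At most 900 each: 1942/900 = 2.16, giving 3 ramp runs. That means 2 intermediate landings.
Horizontal run for 1942 mm of rise at 1:14 is 1942 × 14 = 27188 mm.
2 intermediate landings contribute 2 × 2000 = 4000 mm.
Total developed length = 27188 + 4000 = 31188 mm.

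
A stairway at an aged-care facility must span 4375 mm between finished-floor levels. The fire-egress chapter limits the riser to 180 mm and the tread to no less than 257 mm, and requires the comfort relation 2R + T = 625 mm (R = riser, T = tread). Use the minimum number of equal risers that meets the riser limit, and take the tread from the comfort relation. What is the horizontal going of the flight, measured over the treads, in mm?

6600 mm

⌈4375/180⌉ = 25 risers.
Each riser is 4375/25 = 175 mm (≤ 180 mm).
From 2R + T = 625: T = 625 − 350 = 275 mm.
Going = (25 − 1) × 275 = 6600 mm.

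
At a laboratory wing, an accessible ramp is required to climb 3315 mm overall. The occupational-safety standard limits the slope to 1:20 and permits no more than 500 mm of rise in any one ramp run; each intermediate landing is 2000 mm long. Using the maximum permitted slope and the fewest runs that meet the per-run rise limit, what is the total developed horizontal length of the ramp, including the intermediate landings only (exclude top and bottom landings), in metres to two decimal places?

⌈3315/500⌉ = 7 ramp runs. That means 6 intermediate landings.
Ramp run (horizontal) at 1:20: 3315 × 20 = 66300 mm.
6 intermediate landings contribute 6 × 2000 = 12000 mm.
Developed length = 66300 + 12000 = 78300 mm.
= 78.30 m.

78.30 m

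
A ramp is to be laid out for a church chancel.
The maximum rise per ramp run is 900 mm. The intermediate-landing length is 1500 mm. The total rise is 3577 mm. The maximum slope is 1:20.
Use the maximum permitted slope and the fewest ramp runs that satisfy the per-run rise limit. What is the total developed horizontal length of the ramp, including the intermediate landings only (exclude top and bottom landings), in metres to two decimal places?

76.04 m

⌈3577/900⌉ = 4 ramp runs. That means 3 intermediate landings.
Horizontal run for 3577 mm of rise at 1:20 is 3577 × 20 = 71540 mm.
Intermediate landings: 3 × 1500 = 4500 mm.
Total developed length = 71540 + 4500 = 76040 mm.
= 76.04 m.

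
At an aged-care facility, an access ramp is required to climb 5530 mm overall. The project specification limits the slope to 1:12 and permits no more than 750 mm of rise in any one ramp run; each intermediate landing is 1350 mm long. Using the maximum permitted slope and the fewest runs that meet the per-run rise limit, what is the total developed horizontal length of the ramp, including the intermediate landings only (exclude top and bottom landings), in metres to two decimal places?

5530 / 750 = 7.37, so 8 ramp runs are needed. That means 7 intermediate landings.
Horizontal run for 5530 mm of rise at 1:12 is 5530 × 12 = 66360 mm.
7 intermediate landings contribute 7 × 1350 = 9450 mm.
Developed length = 66360 + 9450 = 75810 mm.
= 75.81 m.

75.81 m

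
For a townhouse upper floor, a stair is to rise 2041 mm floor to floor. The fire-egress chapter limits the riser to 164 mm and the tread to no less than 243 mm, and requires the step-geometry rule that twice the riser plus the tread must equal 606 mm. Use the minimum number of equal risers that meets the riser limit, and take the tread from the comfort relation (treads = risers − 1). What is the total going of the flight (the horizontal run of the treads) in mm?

3504 mm

2041 / 164 = 12.45, so 13 risers are needed.
Riser R = 2041 / 13 = 157 mm, within the 164 mm limit.
T = 606 − 2·157 = 292 mm, which satisfies the 243 mm minimum.
Treads = 13 − 1 = 12; going = 12 × 292 = 3504 mm.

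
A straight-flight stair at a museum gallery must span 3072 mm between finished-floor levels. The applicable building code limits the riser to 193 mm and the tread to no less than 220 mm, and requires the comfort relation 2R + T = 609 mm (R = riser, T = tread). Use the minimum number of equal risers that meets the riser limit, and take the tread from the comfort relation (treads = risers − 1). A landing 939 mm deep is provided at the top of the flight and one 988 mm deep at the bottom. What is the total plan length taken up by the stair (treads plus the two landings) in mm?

5302 mm

At most 193 each: 3072/193 = 15.92, giving 16 risers.
Each riser is 3072/16 = 192 mm (≤ 193 mm).
T = 609 − 2·192 = 225 mm, which satisfies the 220 mm minimum.
16 risers give 15 treads; going = 15 × 225 = 3375 mm.
Add landings: 3375 + 939 + 988 = 5302 mm.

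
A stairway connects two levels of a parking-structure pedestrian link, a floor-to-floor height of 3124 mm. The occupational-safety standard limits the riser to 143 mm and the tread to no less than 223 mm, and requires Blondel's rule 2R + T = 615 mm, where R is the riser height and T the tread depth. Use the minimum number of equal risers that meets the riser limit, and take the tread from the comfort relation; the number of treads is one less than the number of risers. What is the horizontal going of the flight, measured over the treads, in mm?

At most 143 each: 3124/143 = 21.85, giving 22 risers.
Riser R = 3124 / 22 = 142 mm, within the 143 mm limit.
Tread T = 615 − 2 × 142 = 331 mm (≥ 223 mm).
Going = (22 − 1) × 331 = 6951 mm.

6951 mm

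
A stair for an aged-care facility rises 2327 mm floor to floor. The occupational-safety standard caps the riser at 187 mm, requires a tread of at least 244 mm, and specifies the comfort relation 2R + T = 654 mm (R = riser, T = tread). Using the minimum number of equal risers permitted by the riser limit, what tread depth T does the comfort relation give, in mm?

⌈2327/187⌉ = 13 risers.
Riser R = 2327 / 13 = 179 mm, within the 187 mm limit.
Tread T = 654 − 2 × 179 = 296 mm (≥ 244 mm).

296 mm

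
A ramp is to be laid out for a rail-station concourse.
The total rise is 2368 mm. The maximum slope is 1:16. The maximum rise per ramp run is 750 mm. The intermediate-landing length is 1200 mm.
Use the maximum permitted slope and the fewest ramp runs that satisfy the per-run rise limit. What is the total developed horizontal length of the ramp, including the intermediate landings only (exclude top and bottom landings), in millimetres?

41488 mm

⌈2368/750⌉ = 4 ramp runs. That means 3 intermediate landings.
Horizontal run for 2368 mm of rise at 1:16 is 2368 × 16 = 37888 mm.
3 intermediate landings contribute 3 × 1200 = 3600 mm.
Developed length = 37888 + 3600 = 41488 mm.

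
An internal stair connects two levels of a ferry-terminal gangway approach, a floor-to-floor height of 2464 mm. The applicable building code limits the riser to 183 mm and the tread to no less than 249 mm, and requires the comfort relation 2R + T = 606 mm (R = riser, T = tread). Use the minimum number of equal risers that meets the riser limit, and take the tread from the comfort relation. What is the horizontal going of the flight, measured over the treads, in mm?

3302 mm

2464 / 183 = 13.46, so 14 risers are needed.
Each riser is 2464/14 = 176 mm (≤ 183 mm).
T = 606 − 2·176 = 254 mm, which satisfies the 249 mm minimum.
Treads = 14 − 1 = 13; going = 13 × 254 = 3302 mm.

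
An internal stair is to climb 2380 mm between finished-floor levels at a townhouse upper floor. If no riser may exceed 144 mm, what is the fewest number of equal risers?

2380 / 144 = 16.528 → round up to 17 risers.

17 risers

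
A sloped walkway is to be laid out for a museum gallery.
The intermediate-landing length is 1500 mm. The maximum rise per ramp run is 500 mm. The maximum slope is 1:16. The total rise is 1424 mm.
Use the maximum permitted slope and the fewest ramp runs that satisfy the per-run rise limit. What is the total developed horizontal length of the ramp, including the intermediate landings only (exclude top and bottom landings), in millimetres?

25784 mm

1424 / 500 = 2.848 → round up to 3 ramp runs. That means 2 intermediate landings.
Horizontal run for 1424 mm of rise at 1:16 is 1424 × 16 = 22784 mm.
2 intermediate landings contribute 2 × 1500 = 3000 mm.
Developed length = 22784 + 3000 = 25784 mm.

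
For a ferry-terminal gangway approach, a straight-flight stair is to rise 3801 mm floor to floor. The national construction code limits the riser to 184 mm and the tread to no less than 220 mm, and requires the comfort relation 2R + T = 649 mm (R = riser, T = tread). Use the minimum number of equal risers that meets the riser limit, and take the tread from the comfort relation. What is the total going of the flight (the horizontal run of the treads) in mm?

At most 184 each: 3801/184 = 20.66, giving 21 risers.
Riser R = 3801 / 21 = 181 mm, within the 184 mm limit.
Tread T = 649 − 2 × 181 = 287 mm (≥ 220 mm).
Treads = 21 − 1 = 20; going = 20 × 287 = 5740 mm.

5740 mm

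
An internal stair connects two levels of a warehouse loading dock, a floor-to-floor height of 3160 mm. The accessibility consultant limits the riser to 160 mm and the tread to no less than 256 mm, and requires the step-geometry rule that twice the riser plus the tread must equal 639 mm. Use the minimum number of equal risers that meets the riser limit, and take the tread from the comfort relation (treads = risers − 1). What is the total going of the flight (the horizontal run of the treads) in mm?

3160 / 160 = 19.75, so 20 risers are needed.
R = 3160 ÷ 20 = 158 mm.
T = 639 − 2·158 = 323 mm, which satisfies the 256 mm minimum.
Treads = 20 − 1 = 19; going = 19 × 323 = 6137 mm.

6137 mm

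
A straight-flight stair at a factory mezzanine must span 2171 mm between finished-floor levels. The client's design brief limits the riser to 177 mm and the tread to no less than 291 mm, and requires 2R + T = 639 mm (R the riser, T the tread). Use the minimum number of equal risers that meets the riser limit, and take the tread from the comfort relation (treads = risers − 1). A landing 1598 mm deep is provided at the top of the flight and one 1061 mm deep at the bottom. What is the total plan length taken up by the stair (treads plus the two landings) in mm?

At most 177 each: 2171/177 = 12.27, giving 13 risers.
R = 2171 ÷ 13 = 167 mm.
Tread T = 639 − 2 × 167 = 305 mm (≥ 291 mm).
Going = (13 − 1) × 305 = 3660 mm.
Add landings: 3660 + 1598 + 1061 = 6319 mm.

6319 mm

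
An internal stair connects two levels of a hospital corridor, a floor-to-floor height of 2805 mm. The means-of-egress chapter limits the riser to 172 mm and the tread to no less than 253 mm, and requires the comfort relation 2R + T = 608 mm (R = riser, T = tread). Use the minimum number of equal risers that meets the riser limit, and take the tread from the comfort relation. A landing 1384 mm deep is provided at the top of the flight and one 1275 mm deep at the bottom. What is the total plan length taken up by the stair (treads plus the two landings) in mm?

7107 mm

At most 172 each: 2805/172 = 16.31, giving 17 risers.
Each riser is 2805/17 = 165 mm (≤ 172 mm).
From 2R + T = 608: T = 608 − 330 = 278 mm.
17 risers give 16 treads; going = 16 × 278 = 4448 mm.
Add landings: 4448 + 1384 + 1275 = 7107 mm.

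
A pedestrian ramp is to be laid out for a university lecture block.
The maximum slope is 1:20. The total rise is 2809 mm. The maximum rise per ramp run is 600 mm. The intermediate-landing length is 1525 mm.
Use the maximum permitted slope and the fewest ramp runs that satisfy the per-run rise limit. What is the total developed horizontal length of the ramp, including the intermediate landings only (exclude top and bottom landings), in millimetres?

62280 mm

⌈2809/600⌉ = 5 ramp runs. That means 4 intermediate landings.
Ramp run (horizontal) at 1:20: 2809 × 20 = 56180 mm.
4 intermediate landings contribute 4 × 1525 = 6100 mm.
Total developed length = 56180 + 6100 = 62280 mm.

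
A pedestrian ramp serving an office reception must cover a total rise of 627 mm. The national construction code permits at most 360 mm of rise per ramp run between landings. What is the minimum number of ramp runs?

2 runs

⌈627/360⌉ = 2 ramp runs.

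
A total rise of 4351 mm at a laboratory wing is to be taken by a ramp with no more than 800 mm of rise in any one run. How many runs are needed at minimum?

6 runs

At most 800 each: 4351/800 = 5.44, giving 6 ramp runs.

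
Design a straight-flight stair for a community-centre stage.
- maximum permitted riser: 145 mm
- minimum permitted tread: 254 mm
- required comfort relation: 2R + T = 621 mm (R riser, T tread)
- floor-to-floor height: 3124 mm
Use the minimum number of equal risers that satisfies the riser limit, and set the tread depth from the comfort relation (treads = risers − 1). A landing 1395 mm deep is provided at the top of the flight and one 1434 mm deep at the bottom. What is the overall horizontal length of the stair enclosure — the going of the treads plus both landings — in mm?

9906 mm

3124 / 145 = 21.54, so 22 risers are needed.
Each riser is 3124/22 = 142 mm (≤ 145 mm).
From 2R + T = 621: T = 621 − 284 = 337 mm.
Going = (22 − 1) × 337 = 7077 mm.
Add landings: 7077 + 1395 + 1434 = 9906 mm.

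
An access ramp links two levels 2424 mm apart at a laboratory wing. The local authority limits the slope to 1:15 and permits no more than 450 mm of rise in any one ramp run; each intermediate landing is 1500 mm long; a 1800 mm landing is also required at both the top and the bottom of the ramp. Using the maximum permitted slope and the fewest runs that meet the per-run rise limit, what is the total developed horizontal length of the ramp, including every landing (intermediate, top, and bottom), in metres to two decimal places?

2424 / 450 = 5.39, so 6 ramp runs are needed. That means 5 intermediate landings.
Horizontal run for 2424 mm of rise at 1:15 is 2424 × 15 = 36360 mm.
Intermediate landings: 5 × 1500 = 7500 mm.
Top and bottom landings: 2 × 1800 = 3600 mm.
Total = 36360 + 7500 + 3600 = 47460 mm.
= 47.46 m.

47.46 m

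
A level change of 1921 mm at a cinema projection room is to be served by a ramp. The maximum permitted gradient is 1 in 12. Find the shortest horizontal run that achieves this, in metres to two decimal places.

At 1:12 the run is 12 × 1921 = 23052 mm.
23052 mm = 23.05 m.

23.05 m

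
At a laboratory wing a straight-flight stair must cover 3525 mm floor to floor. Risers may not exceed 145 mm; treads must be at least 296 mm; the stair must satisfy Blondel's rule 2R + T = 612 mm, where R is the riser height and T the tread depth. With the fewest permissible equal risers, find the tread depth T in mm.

330 mm

3525 / 145 = 24.310 → round up to 25 risers.
Each riser is 3525/25 = 141 mm (≤ 145 mm).
T = 612 − 2·141 = 330 mm, which satisfies the 296 mm minimum.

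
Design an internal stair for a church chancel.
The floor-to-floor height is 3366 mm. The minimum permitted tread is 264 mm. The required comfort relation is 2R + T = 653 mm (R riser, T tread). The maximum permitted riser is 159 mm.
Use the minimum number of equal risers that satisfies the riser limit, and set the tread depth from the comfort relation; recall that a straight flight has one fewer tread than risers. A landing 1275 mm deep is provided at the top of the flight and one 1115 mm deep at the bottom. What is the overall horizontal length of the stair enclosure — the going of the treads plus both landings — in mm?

9677 mm

3366 / 159 = 21.170 → round up to 22 risers.
Each riser is 3366/22 = 153 mm (≤ 159 mm).
T = 653 − 2·153 = 347 mm, which satisfies the 264 mm minimum.
Treads = 22 − 1 = 21; going = 21 × 347 = 7287 mm.
Enclosure = 7287 + 1275 + 1115 = 9677 mm.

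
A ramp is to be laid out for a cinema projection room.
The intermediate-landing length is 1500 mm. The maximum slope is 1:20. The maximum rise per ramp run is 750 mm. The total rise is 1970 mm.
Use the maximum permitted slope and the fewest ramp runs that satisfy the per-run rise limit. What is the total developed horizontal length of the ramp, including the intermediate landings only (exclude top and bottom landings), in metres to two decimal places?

42.40 m

1970 / 750 = 2.627 → round up to 3 ramp runs. That means 2 intermediate landings.
Ramp run (horizontal) at 1:20: 1970 × 20 = 39400 mm.
2 intermediate landings contribute 2 × 1500 = 3000 mm.
Developed length = 39400 + 3000 = 42400 mm.
= 42.40 m.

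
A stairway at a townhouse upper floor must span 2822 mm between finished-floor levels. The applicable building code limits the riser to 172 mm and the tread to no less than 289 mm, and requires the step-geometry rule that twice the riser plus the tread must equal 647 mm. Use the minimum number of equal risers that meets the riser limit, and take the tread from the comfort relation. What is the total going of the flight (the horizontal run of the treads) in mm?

5040 mm

2822 / 172 = 16.407 → round up to 17 risers.
R = 2822 ÷ 17 = 166 mm.
From 2R + T = 647: T = 647 − 332 = 315 mm.
17 risers give 16 treads; going = 16 × 315 = 5040 mm.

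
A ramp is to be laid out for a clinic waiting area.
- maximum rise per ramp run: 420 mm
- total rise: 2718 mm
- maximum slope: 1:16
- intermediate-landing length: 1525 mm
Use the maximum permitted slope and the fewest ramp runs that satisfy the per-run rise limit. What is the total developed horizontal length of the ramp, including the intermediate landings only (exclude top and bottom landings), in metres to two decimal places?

2718 / 420 = 6.471 → round up to 7 ramp runs. That means 6 intermediate landings.
Horizontal run for 2718 mm of rise at 1:16 is 2718 × 16 = 43488 mm.
6 intermediate landings contribute 6 × 1525 = 9150 mm.
Total developed length = 43488 + 9150 = 52638 mm.
= 52.64 m.

52.64 m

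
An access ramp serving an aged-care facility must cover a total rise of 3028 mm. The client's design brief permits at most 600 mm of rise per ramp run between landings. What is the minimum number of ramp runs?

3028 / 600 = 5.05, so 6 ramp runs are needed.

6 runs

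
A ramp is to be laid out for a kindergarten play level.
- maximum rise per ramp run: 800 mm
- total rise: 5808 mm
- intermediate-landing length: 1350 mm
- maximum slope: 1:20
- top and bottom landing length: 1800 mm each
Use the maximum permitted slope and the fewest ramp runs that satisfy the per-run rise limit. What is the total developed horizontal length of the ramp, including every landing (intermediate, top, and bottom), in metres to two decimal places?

129.21 m

5808 / 800 = 7.26, so 8 ramp runs are needed. That means 7 intermediate landings.
Ramp run (horizontal) at 1:20: 5808 × 20 = 116160 mm.
7 intermediate landings contribute 7 × 1350 = 9450 mm.
Top and bottom landings: 2 × 1800 = 3600 mm.
Total = 116160 + 9450 + 3600 = 129210 mm.
= 129.21 m.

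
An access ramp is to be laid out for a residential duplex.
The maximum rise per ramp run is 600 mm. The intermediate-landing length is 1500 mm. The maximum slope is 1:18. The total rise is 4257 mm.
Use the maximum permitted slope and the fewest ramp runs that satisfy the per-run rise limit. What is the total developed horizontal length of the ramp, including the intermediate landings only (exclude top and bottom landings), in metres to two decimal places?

87.13 m

At most 600 each: 4257/600 = 7.09, giving 8 ramp runs. That means 7 intermediate landings.
Horizontal run for 4257 mm of rise at 1:18 is 4257 × 18 = 76626 mm.
7 intermediate landings contribute 7 × 1500 = 10500 mm.
Total developed length = 76626 + 10500 = 87126 mm.
= 87.13 m.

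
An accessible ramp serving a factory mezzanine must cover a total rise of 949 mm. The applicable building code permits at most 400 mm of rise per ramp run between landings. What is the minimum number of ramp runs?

3 runs

At most 400 each: 949/400 = 2.37, giving 3 ramp runs.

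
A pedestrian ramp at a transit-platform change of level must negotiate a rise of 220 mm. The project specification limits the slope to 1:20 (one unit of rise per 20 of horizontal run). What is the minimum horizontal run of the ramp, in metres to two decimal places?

Run = rise × 20 = 220 × 20 = 4400 mm.
4400 mm = 4.40 m.

4.40 m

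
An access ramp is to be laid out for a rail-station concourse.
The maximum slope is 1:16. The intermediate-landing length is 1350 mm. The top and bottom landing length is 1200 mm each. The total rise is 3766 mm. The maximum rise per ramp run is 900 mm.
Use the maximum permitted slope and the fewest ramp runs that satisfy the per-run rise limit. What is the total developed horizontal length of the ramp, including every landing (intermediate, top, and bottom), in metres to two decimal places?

68.06 m

⌈3766/900⌉ = 5 ramp runs. That means 4 intermediate landings.
Horizontal run for 3766 mm of rise at 1:16 is 3766 × 16 = 60256 mm.
Intermediate landings: 4 × 1350 = 5400 mm.
Top and bottom landings: 2 × 1200 = 2400 mm.
Total = 60256 + 5400 + 2400 = 68056 mm.
= 68.06 m.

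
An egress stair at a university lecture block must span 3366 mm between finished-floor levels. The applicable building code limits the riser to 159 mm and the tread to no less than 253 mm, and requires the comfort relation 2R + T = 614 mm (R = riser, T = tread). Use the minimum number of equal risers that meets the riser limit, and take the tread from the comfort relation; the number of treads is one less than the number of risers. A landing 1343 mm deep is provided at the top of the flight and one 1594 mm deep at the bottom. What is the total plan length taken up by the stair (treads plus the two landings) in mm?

9405 mm

3366 / 159 = 21.170 → round up to 22 risers.
Riser R = 3366 / 22 = 153 mm, within the 159 mm limit.
T = 614 − 2·153 = 308 mm, which satisfies the 253 mm minimum.
22 risers give 21 treads; going = 21 × 308 = 6468 mm.
Enclosure = 6468 + 1343 + 1594 = 9405 mm.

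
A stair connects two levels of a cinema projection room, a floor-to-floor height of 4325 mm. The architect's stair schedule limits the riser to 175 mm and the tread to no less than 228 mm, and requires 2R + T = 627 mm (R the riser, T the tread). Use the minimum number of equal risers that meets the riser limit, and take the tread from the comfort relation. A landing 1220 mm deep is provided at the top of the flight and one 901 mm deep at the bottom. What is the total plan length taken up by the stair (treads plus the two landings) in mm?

4325 / 175 = 24.71, so 25 risers are needed.
Each riser is 4325/25 = 173 mm (≤ 175 mm).
T = 627 − 2·173 = 281 mm, which satisfies the 228 mm minimum.
Going = (25 − 1) × 281 = 6744 mm.
Add landings: 6744 + 1220 + 901 = 8865 mm.

8865 mm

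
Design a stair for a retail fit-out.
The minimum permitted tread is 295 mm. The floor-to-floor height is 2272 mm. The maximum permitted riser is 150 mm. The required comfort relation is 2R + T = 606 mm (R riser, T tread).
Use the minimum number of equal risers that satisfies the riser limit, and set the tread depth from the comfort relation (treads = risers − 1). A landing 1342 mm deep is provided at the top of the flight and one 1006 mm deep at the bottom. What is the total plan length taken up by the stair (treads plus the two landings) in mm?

At most 150 each: 2272/150 = 15.15, giving 16 risers.
Each riser is 2272/16 = 142 mm (≤ 150 mm).
T = 606 − 2·142 = 322 mm, which satisfies the 295 mm minimum.
16 risers give 15 treads; going = 15 × 322 = 4830 mm.
Enclosure = 4830 + 1342 + 1006 = 7178 mm.

7178 mm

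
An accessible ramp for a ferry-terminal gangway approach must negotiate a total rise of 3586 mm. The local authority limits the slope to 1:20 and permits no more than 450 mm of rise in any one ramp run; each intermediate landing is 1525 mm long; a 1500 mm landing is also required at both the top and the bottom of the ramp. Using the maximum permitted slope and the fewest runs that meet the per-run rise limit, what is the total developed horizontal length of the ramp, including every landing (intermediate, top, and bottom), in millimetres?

3586 / 450 = 7.97, so 8 ramp runs are needed. That means 7 intermediate landings.
Horizontal run for 3586 mm of rise at 1:20 is 3586 × 20 = 71720 mm.
7 intermediate landings contribute 7 × 1525 = 10675 mm.
Top and bottom landings: 2 × 1500 = 3000 mm.
Total = 71720 + 10675 + 3000 = 85395 mm.

85395 mm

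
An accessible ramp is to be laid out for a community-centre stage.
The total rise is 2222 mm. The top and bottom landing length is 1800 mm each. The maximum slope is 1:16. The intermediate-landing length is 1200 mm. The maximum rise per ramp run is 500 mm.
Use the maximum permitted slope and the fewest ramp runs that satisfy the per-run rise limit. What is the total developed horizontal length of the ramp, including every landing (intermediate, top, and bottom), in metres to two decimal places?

2222 / 500 = 4.44, so 5 ramp runs are needed. That means 4 intermediate landings.
Horizontal run for 2222 mm of rise at 1:16 is 2222 × 16 = 35552 mm.
4 intermediate landings contribute 4 × 1200 = 4800 mm.
Top and bottom landings: 2 × 1800 = 3600 mm.
Total = 35552 + 4800 + 3600 = 43952 mm.
= 43.95 m.

43.95 m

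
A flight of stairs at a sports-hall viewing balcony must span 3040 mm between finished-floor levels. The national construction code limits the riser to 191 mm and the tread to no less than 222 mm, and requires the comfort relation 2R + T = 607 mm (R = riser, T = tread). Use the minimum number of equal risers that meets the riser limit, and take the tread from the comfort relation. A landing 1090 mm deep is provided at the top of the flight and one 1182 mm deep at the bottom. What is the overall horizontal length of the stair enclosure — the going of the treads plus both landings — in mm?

5677 mm

3040 / 191 = 15.916 → round up to 16 risers.
Riser R = 3040 / 16 = 190 mm, within the 191 mm limit.
Tread T = 607 − 2 × 190 = 227 mm (≥ 222 mm).
16 risers give 15 treads; going = 15 × 227 = 3405 mm.
Add landings: 3405 + 1090 + 1182 = 5677 mm.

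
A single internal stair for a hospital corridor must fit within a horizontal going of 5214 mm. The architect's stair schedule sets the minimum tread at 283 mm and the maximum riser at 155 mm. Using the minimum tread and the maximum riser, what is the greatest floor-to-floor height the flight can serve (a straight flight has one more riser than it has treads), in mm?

2945 mm

Treads that fit: ⌊5214 / 283⌋ = 18.
Risers = treads + 1 = 19.
Maximum height = 19 × 155 = 2945 mm.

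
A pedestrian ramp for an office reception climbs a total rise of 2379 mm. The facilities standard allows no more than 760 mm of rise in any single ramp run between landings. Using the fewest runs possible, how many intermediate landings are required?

3 intermediate landings

2379 / 760 = 3.130 → round up to 4 ramp runs.
4 runs are separated by 3 intermediate landings.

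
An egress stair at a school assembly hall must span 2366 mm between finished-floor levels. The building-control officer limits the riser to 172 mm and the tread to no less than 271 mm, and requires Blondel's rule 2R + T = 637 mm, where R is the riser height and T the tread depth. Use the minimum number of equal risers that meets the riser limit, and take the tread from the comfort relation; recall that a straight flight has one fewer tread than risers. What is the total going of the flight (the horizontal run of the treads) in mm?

3887 mm

At most 172 each: 2366/172 = 13.76, giving 14 risers.
Riser R = 2366 / 14 = 169 mm, within the 172 mm limit.
Tread T = 637 − 2 × 169 = 299 mm (≥ 271 mm).
Treads = 14 − 1 = 13; going = 13 × 299 = 3887 mm.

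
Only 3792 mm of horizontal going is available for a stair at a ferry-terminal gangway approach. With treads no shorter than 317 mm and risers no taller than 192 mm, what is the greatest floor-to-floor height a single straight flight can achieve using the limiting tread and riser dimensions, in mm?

Treads that fit: ⌊3792 / 317⌋ = 11.
Risers = treads + 1 = 12.
Maximum height = 12 × 192 = 2304 mm.

2304 mm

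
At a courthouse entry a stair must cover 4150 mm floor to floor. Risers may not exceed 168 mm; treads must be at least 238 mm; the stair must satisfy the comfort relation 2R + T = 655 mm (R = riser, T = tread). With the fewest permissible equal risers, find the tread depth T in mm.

323 mm

At most 168 each: 4150/168 = 24.70, giving 25 risers.
R = 4150 ÷ 25 = 166 mm.
From 2R + T = 655: T = 655 − 332 = 323 mm.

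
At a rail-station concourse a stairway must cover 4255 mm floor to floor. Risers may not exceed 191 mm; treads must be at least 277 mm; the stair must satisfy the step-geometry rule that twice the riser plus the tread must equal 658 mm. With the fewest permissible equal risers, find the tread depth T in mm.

⌈4255/191⌉ = 23 risers.
Riser R = 4255 / 23 = 185 mm, within the 191 mm limit.
From 2R + T = 658: T = 658 − 370 = 288 mm.

288 mm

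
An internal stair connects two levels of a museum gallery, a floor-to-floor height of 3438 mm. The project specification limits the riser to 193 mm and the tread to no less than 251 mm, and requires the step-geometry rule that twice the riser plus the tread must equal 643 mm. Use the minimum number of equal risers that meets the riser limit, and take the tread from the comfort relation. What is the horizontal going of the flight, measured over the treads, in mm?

4437 mm

3438 / 193 = 17.813 → round up to 18 risers.
R = 3438 ÷ 18 = 191 mm.
From 2R + T = 643: T = 643 − 382 = 261 mm.
Going = (18 − 1) × 261 = 4437 mm.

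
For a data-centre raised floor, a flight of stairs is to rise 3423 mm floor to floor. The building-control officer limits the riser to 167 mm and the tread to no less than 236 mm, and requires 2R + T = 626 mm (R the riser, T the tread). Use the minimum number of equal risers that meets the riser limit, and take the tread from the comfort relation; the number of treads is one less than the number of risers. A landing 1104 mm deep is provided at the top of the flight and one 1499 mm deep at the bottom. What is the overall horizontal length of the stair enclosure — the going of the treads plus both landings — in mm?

⌈3423/167⌉ = 21 risers.
Riser R = 3423 / 21 = 163 mm, within the 167 mm limit.
Tread T = 626 − 2 × 163 = 300 mm (≥ 236 mm).
21 risers give 20 treads; going = 20 × 300 = 6000 mm.
Enclosure = 6000 + 1104 + 1499 = 8603 mm.

8603 mm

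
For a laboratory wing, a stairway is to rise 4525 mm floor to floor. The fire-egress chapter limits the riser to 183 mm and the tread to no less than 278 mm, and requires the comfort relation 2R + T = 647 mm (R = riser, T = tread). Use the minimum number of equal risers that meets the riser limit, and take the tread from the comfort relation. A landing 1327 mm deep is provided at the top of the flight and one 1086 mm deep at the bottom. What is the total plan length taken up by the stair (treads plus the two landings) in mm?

At most 183 each: 4525/183 = 24.73, giving 25 risers.
Riser R = 4525 / 25 = 181 mm, within the 183 mm limit.
Tread T = 647 − 2 × 181 = 285 mm (≥ 278 mm).
Treads = 25 − 1 = 24; going = 24 × 285 = 6840 mm.
Add landings: 6840 + 1327 + 1086 = 9253 mm.

9253 mm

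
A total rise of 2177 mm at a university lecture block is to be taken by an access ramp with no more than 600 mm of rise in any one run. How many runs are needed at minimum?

4 runs

At most 600 each: 2177/600 = 3.63, giving 4 ramp runs.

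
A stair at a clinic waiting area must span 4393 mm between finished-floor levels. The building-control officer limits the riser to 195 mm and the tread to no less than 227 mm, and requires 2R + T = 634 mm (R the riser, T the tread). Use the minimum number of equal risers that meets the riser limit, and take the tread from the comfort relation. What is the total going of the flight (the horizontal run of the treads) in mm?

At most 195 each: 4393/195 = 22.53, giving 23 risers.
R = 4393 ÷ 23 = 191 mm.
Tread T = 634 − 2 × 191 = 252 mm (≥ 227 mm).
Treads = 23 − 1 = 22; going = 22 × 252 = 5544 mm.

5544 mm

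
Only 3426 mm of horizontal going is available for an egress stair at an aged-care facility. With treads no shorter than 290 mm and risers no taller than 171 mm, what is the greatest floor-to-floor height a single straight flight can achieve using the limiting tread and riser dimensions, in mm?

Treads that fit: ⌊3426 / 290⌋ = 11.
Risers = treads + 1 = 12.
Maximum height = 12 × 171 = 2052 mm.

2052 mm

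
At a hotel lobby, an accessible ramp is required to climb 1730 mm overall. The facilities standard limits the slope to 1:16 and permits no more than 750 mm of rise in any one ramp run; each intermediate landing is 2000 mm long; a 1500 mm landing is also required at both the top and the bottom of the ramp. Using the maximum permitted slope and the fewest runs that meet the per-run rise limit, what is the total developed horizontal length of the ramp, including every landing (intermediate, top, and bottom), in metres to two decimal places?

1730 / 750 = 2.307 → round up to 3 ramp runs. That means 2 intermediate landings.
Ramp run (horizontal) at 1:16: 1730 × 16 = 27680 mm.
Intermediate landings: 2 × 2000 = 4000 mm.
Top and bottom landings: 2 × 1500 = 3000 mm.
Total = 27680 + 4000 + 3000 = 34680 mm.
= 34.68 m.

34.68 m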